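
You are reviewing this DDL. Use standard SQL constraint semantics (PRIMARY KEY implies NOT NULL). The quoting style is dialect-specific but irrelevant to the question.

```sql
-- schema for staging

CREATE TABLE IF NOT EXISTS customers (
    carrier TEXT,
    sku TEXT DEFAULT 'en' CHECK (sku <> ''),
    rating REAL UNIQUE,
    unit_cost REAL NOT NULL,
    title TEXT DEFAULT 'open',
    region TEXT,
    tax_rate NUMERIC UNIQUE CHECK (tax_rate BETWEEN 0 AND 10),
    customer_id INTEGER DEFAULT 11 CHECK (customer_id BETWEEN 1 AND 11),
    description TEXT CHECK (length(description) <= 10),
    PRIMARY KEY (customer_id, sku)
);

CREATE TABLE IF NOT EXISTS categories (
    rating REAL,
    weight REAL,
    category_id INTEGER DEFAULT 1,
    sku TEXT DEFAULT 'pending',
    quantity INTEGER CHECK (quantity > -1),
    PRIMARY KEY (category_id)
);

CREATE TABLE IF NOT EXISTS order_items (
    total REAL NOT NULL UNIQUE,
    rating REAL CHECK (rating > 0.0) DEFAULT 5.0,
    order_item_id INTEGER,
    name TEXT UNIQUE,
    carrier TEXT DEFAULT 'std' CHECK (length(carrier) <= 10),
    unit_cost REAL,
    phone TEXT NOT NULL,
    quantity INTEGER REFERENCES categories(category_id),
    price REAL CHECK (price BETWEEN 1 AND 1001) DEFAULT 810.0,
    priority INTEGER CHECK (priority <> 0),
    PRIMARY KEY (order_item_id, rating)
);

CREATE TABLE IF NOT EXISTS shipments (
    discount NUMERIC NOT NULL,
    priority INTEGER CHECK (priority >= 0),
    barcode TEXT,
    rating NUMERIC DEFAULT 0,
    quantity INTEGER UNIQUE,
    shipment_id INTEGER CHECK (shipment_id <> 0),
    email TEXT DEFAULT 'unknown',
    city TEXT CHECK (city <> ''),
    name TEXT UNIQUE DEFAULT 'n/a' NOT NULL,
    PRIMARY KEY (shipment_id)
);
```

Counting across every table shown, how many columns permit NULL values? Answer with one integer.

22

customers: 6 nullable (carrier, rating, title, region, tax_rate, description — PK (customer_id, sku) and explicit NOT NULL columns excluded).
categories: 4 nullable (rating, weight, sku, quantity — PK (category_id) and explicit NOT NULL columns excluded).
order_items: 6 nullable (name, carrier, unit_cost, quantity, price, priority — PK (order_item_id, rating) and explicit NOT NULL columns excluded).
shipments: 6 nullable (priority, barcode, rating, quantity, email, city — PK (shipment_id) and explicit NOT NULL columns excluded).
Total: 6 + 4 + 6 + 6 = 22.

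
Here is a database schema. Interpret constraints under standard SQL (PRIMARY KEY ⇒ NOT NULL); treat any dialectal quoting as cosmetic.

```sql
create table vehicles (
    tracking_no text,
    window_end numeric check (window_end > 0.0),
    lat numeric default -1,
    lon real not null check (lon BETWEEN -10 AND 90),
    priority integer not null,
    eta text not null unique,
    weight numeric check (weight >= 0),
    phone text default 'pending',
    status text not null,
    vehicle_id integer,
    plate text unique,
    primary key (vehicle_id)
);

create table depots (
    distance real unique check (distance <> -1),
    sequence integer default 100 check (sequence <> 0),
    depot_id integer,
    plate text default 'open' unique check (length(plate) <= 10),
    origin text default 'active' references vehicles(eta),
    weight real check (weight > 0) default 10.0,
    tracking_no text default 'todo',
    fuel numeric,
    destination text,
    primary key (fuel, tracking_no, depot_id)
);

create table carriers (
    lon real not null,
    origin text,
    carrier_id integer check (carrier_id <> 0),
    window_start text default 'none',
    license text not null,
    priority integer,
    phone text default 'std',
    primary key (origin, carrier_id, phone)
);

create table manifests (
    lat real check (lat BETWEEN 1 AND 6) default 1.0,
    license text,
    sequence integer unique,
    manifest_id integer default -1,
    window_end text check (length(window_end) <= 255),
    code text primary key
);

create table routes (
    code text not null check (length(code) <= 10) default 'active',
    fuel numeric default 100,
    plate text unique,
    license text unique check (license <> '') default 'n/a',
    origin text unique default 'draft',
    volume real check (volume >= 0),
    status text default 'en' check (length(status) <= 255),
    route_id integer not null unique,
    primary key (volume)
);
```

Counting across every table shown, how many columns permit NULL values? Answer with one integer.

24

vehicles: 6 nullable (tracking_no, window_end, lat, weight, phone, plate — PK (vehicle_id) and explicit NOT NULL columns excluded).
depots: 6 nullable (distance, sequence, plate, origin, weight, destination — PK (fuel, tracking_no, depot_id) and explicit NOT NULL columns excluded).
carriers: 2 nullable (window_start, priority — PK (origin, carrier_id, phone) and explicit NOT NULL columns excluded).
manifests: 5 nullable (lat, license, sequence, manifest_id, window_end — PK (code) and explicit NOT NULL columns excluded).
routes: 5 nullable (fuel, plate, license, origin, status — PK (volume) and explicit NOT NULL columns excluded).
Total: 6 + 6 + 2 + 5 + 5 = 24.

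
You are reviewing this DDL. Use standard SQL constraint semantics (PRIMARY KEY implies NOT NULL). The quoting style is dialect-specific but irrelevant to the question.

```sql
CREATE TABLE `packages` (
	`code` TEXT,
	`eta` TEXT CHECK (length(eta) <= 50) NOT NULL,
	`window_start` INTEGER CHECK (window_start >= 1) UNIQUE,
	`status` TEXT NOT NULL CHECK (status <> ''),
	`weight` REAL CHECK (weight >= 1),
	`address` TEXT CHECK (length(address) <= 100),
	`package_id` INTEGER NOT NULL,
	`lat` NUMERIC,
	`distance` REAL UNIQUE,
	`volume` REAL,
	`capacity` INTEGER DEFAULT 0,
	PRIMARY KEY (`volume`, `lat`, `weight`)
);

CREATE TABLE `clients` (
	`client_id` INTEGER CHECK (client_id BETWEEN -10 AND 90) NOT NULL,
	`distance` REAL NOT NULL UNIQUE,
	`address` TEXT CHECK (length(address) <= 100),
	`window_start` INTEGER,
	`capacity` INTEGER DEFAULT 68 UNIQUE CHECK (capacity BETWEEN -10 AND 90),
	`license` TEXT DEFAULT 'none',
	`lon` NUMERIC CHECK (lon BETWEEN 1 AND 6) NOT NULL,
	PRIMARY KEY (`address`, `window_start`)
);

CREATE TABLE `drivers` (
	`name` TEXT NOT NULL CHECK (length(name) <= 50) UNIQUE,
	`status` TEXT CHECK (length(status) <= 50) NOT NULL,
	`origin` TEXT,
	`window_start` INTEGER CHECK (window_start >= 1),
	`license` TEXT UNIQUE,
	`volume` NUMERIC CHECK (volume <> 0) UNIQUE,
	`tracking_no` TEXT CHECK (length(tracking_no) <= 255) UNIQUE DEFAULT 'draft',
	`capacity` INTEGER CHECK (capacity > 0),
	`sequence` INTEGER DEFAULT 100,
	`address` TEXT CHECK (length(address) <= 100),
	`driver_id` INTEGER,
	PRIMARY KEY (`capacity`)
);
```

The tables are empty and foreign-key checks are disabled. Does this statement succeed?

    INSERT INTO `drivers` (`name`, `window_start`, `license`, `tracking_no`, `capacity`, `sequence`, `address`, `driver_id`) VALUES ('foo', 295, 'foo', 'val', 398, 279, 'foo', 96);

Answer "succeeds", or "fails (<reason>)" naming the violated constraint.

fails (NOT NULL on status)

status is omitted from the column list and has no DEFAULT, so it would receive NULL.
But status is declared NOT NULL.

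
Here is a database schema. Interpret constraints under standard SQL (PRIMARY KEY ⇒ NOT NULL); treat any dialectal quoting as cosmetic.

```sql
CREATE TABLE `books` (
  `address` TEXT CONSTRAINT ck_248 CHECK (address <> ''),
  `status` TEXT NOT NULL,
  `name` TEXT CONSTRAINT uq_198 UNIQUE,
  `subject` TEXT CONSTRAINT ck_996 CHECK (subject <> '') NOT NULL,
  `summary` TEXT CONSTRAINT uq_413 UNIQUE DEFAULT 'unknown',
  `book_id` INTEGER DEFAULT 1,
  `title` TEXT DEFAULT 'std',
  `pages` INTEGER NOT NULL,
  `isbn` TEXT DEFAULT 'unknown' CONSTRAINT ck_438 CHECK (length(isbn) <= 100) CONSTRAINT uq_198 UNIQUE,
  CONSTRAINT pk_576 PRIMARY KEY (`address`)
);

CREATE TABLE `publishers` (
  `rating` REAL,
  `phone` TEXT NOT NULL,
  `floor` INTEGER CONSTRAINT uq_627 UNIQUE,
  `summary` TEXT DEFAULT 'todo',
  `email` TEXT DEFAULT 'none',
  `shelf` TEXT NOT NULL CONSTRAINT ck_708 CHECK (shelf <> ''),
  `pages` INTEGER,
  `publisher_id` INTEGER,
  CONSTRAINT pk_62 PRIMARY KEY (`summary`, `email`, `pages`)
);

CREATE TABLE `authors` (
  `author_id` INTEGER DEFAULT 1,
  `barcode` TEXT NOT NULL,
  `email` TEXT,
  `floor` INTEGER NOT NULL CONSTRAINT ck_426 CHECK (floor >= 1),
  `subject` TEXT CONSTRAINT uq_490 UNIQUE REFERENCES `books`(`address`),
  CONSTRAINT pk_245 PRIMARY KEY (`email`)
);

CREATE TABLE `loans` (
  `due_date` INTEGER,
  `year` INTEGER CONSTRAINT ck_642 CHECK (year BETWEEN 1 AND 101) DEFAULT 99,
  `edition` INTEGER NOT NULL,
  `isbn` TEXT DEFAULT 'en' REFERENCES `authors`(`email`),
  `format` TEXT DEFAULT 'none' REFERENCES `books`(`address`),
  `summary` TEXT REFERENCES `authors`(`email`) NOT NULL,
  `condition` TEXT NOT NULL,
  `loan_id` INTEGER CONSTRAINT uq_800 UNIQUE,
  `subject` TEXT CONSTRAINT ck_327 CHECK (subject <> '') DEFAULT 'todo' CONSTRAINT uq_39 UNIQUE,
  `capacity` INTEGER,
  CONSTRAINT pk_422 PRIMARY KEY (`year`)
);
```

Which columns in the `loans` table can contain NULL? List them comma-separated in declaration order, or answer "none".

- due_date: no NOT NULL constraint applies → nullable.
- year: part of the PRIMARY KEY, which implies NOT NULL → not nullable.
- edition: declared NOT NULL → not nullable.
- isbn: a foreign key column may be NULL unless separately constrained → nullable.
- format: a foreign key column may be NULL unless separately constrained → nullable.
- summary: declared NOT NULL → not nullable.
- condition: declared NOT NULL → not nullable.
- loan_id: UNIQUE does not imply NOT NULL → nullable.
- subject: CHECK does not forbid NULL (a CHECK constraint passes when its expression is NULL) → nullable.
- capacity: no NOT NULL constraint applies → nullable.

due_date, isbn, format, loan_id, subject, capacity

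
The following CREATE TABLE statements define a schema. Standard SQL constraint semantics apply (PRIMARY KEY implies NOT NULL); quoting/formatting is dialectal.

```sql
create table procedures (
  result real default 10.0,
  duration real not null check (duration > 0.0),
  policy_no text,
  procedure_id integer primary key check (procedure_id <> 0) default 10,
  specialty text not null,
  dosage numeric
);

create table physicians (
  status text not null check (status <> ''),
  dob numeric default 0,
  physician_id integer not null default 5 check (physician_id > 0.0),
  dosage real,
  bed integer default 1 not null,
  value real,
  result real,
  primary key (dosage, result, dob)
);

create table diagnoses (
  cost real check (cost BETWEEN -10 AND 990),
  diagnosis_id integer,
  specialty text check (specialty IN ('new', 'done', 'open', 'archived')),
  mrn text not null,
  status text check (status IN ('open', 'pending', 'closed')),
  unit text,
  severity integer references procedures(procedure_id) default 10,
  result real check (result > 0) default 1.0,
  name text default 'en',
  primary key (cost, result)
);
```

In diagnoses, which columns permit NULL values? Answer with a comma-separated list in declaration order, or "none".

diagnosis_id, specialty, status, unit, severity, name

- cost: part of the PRIMARY KEY, which implies NOT NULL → not nullable.
- diagnosis_id: no NOT NULL constraint applies → nullable.
- specialty: CHECK does not forbid NULL (a CHECK constraint passes when its expression is NULL) → nullable.
- mrn: declared NOT NULL → not nullable.
- status: CHECK does not forbid NULL (a CHECK constraint passes when its expression is NULL) → nullable.
- unit: no NOT NULL constraint applies → nullable.
- severity: a foreign key column may be NULL unless separately constrained → nullable.
- result: part of the PRIMARY KEY, which implies NOT NULL → not nullable.
- name: DEFAULT only fills an omitted column; an explicit NULL is still allowed → nullable.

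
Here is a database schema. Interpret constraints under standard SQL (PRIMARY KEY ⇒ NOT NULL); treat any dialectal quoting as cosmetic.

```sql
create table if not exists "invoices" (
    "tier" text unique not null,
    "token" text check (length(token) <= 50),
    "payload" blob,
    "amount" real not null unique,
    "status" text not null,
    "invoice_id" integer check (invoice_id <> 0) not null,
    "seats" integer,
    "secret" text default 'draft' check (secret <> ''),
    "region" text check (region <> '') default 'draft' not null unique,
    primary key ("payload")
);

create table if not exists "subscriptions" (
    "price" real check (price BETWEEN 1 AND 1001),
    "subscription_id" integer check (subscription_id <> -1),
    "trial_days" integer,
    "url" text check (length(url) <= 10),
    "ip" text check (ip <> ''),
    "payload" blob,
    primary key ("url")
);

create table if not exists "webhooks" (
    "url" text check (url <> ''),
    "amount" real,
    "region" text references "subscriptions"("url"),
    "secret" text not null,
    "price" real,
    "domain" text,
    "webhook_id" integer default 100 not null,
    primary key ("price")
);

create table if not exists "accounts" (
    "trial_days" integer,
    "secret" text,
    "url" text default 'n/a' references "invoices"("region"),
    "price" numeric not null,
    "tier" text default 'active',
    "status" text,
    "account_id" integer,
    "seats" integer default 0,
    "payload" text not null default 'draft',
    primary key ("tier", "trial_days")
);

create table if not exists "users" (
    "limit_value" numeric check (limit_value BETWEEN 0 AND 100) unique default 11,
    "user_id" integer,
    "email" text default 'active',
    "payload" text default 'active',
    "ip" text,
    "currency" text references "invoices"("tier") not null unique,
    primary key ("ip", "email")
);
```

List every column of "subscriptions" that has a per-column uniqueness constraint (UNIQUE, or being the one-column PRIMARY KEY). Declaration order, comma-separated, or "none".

url

- price: no UNIQUE or single-column PK constraint.
- subscription_id: no UNIQUE or single-column PK constraint.
- trial_days: no UNIQUE or single-column PK constraint.
- url: single-column PRIMARY KEY → unique.
- ip: no UNIQUE or single-column PK constraint.
- payload: no UNIQUE or single-column PK constraint.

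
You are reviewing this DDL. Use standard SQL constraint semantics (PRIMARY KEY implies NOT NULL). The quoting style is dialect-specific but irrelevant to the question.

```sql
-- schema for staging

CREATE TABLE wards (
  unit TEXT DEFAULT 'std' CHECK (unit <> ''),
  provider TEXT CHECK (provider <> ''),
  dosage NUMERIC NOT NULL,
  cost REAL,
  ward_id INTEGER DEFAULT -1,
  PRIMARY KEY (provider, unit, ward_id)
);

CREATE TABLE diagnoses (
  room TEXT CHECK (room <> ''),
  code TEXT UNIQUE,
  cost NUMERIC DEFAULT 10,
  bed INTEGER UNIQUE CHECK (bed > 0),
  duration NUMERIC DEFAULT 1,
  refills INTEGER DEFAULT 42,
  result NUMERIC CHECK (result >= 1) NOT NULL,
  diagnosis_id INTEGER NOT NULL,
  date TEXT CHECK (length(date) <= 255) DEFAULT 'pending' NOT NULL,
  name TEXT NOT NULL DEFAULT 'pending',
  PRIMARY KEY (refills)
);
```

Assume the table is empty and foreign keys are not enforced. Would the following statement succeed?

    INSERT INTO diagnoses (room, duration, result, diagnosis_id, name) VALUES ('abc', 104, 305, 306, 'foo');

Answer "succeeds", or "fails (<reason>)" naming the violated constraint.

NOT NULL columns: date defaults to 'pending'; diagnosis_id is supplied; name is supplied; refills defaults to 42; result is supplied.
CHECK constraints: 'abc' satisfies (room <> ''); 305 satisfies (result >= 1).
No constraint is violated.

succeeds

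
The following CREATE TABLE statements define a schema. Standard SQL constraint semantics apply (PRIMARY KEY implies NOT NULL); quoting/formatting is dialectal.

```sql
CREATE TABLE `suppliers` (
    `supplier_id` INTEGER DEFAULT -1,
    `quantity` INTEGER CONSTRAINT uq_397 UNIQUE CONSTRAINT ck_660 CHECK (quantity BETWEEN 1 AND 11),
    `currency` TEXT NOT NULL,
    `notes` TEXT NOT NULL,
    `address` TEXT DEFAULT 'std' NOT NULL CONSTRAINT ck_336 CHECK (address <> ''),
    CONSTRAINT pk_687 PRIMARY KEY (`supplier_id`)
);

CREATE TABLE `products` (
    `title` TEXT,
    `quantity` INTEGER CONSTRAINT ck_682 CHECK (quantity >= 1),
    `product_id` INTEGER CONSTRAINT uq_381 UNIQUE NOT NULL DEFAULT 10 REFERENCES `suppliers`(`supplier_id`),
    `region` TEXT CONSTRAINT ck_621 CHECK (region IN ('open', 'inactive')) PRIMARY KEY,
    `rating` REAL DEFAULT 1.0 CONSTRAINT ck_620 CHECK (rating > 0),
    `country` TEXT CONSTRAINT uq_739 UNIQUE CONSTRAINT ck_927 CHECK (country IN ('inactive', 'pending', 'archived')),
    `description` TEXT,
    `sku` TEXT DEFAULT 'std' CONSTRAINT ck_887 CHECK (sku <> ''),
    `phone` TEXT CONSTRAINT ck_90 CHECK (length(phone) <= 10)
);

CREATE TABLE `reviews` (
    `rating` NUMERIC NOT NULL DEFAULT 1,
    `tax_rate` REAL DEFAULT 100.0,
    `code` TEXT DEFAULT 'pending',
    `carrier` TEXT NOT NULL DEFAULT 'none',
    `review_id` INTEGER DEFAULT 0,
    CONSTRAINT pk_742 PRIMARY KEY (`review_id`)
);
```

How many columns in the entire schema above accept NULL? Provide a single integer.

10

suppliers: 1 nullable (quantity — PK (supplier_id) and explicit NOT NULL columns excluded).
products: 7 nullable (title, quantity, rating, country, description, sku, phone — PK (region) and explicit NOT NULL columns excluded).
reviews: 2 nullable (tax_rate, code — PK (review_id) and explicit NOT NULL columns excluded).
Total: 1 + 7 + 2 = 10.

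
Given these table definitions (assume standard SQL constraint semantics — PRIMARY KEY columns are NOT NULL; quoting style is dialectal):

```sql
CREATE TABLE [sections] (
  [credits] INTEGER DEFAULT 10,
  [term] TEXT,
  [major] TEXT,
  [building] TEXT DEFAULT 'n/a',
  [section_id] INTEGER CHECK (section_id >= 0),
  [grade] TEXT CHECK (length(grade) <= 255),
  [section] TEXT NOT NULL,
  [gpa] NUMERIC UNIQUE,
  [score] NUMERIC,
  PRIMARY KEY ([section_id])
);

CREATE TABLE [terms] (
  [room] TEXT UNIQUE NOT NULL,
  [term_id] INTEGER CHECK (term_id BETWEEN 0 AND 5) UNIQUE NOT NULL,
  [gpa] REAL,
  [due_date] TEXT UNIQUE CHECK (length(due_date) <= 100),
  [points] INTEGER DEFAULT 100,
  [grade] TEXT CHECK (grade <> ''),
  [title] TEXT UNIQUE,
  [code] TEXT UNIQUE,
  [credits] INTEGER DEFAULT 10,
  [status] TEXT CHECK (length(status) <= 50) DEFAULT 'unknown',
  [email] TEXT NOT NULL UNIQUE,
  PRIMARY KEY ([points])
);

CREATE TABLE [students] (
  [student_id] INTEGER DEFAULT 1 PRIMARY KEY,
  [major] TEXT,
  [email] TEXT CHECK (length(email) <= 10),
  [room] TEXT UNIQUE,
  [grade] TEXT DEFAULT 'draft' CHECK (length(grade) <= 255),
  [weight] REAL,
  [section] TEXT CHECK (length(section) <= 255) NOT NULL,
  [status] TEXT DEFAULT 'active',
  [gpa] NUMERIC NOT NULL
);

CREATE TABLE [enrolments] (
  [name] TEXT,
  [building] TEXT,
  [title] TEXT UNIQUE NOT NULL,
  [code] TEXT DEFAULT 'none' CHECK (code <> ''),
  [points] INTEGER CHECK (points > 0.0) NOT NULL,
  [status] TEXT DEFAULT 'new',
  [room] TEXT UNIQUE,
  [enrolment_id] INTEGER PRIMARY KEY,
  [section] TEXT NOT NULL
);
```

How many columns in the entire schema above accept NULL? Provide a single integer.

sections: 7 nullable (credits, term, major, building, grade, gpa, score — PK (section_id) and explicit NOT NULL columns excluded).
terms: 7 nullable (gpa, due_date, grade, title, code, credits, status — PK (points) and explicit NOT NULL columns excluded).
students: 6 nullable (major, email, room, grade, weight, status — PK (student_id) and explicit NOT NULL columns excluded).
enrolments: 5 nullable (name, building, code, status, room — PK (enrolment_id) and explicit NOT NULL columns excluded).
Total: 7 + 7 + 6 + 5 = 25.

25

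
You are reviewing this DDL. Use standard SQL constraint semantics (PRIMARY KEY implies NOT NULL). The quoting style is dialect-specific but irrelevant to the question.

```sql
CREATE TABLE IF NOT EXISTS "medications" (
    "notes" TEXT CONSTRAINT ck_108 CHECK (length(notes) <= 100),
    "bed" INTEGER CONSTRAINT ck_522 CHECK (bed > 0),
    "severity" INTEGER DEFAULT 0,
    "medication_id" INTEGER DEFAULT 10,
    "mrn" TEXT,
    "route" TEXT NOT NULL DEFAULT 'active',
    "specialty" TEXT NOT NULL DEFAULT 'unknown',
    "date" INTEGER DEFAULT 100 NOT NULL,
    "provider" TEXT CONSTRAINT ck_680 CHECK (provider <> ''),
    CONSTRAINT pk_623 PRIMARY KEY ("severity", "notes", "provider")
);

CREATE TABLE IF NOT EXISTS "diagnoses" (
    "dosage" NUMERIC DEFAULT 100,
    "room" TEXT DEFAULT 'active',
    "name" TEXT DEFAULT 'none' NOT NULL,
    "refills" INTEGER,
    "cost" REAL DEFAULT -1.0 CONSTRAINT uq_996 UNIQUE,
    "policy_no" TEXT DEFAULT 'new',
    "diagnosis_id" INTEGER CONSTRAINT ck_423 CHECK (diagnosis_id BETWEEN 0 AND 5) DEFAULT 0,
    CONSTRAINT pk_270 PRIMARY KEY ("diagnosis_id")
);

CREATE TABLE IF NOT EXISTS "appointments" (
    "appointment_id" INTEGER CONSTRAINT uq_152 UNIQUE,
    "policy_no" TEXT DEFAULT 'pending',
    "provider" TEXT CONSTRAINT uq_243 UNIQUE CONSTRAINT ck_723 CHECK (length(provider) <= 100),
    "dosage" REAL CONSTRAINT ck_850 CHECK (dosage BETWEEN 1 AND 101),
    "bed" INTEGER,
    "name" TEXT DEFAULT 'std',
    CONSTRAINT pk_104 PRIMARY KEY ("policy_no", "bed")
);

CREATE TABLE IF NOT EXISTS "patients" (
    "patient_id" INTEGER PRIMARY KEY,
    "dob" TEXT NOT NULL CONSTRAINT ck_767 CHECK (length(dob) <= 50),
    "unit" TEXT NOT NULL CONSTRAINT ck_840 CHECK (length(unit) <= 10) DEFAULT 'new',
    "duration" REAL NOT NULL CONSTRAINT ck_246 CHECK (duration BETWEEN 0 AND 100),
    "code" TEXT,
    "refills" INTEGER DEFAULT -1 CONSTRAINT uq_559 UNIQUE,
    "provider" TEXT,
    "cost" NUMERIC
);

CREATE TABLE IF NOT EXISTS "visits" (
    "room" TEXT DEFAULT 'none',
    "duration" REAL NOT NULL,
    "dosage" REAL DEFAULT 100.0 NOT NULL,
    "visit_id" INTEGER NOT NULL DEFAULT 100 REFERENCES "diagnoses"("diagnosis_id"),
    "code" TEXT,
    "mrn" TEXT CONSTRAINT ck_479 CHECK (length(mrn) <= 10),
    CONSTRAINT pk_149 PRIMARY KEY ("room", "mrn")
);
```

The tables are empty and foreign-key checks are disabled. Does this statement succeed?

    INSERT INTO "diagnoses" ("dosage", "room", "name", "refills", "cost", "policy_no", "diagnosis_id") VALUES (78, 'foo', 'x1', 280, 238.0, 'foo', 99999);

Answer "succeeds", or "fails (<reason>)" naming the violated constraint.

fails (CHECK on diagnosis_id)

The value 99999 for diagnosis_id violates CHECK (diagnosis_id BETWEEN 0 AND 5).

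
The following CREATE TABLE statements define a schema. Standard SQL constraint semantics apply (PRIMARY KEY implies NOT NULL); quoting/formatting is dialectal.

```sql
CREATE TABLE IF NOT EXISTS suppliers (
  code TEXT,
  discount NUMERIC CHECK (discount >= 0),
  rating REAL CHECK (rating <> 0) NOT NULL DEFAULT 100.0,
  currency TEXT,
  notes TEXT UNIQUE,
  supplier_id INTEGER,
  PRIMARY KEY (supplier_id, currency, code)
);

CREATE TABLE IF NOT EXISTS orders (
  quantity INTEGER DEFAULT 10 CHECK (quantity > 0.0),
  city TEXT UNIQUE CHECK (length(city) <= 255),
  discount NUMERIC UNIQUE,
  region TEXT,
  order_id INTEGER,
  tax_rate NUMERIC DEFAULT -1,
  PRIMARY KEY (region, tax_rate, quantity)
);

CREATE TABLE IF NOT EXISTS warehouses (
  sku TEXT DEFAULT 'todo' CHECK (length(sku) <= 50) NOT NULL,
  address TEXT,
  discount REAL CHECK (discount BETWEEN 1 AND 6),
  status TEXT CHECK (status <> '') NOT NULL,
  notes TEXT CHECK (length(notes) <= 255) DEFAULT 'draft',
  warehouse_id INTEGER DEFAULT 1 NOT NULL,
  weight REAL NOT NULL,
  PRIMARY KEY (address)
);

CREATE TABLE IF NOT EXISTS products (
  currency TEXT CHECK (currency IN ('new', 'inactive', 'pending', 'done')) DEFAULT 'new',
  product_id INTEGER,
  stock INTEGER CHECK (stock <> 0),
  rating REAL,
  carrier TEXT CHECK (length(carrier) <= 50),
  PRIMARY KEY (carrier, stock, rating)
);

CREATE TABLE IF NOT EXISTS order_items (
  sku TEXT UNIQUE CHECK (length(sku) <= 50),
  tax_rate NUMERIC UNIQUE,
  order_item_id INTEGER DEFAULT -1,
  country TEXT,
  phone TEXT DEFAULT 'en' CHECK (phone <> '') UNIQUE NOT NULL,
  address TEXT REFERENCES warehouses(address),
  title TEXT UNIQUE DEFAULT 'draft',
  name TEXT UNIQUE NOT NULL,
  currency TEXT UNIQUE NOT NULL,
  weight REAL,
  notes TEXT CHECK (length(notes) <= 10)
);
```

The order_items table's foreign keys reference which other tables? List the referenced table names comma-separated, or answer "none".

- address REFERENCES warehouses(address).

warehouses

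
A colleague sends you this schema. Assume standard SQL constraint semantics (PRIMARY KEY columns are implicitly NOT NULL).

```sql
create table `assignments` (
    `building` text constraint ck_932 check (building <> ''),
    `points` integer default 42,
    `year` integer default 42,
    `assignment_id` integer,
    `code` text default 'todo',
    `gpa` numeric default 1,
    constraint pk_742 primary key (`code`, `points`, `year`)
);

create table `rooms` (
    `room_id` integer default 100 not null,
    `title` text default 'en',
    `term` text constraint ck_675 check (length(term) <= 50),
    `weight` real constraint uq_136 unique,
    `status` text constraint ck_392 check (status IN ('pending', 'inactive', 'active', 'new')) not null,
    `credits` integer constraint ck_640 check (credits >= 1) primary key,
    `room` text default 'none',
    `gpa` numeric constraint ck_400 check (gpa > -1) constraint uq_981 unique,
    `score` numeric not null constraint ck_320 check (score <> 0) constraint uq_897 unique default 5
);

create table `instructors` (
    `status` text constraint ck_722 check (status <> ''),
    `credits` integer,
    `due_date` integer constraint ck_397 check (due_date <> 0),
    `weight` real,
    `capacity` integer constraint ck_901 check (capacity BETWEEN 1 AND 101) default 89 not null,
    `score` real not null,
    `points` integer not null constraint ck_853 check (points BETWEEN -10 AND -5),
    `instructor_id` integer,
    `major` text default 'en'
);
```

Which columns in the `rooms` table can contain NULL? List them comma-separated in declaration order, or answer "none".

title, term, weight, room, gpa

- room_id: declared NOT NULL → not nullable.
- title: DEFAULT only fills an omitted column; an explicit NULL is still allowed → nullable.
- term: CHECK does not forbid NULL (a CHECK constraint passes when its expression is NULL) → nullable.
- weight: UNIQUE does not imply NOT NULL → nullable.
- status: declared NOT NULL → not nullable.
- credits: part of the PRIMARY KEY, which implies NOT NULL → not nullable.
- room: DEFAULT only fills an omitted column; an explicit NULL is still allowed → nullable.
- gpa: CHECK does not forbid NULL (a CHECK constraint passes when its expression is NULL) → nullable.
- score: declared NOT NULL → not nullable.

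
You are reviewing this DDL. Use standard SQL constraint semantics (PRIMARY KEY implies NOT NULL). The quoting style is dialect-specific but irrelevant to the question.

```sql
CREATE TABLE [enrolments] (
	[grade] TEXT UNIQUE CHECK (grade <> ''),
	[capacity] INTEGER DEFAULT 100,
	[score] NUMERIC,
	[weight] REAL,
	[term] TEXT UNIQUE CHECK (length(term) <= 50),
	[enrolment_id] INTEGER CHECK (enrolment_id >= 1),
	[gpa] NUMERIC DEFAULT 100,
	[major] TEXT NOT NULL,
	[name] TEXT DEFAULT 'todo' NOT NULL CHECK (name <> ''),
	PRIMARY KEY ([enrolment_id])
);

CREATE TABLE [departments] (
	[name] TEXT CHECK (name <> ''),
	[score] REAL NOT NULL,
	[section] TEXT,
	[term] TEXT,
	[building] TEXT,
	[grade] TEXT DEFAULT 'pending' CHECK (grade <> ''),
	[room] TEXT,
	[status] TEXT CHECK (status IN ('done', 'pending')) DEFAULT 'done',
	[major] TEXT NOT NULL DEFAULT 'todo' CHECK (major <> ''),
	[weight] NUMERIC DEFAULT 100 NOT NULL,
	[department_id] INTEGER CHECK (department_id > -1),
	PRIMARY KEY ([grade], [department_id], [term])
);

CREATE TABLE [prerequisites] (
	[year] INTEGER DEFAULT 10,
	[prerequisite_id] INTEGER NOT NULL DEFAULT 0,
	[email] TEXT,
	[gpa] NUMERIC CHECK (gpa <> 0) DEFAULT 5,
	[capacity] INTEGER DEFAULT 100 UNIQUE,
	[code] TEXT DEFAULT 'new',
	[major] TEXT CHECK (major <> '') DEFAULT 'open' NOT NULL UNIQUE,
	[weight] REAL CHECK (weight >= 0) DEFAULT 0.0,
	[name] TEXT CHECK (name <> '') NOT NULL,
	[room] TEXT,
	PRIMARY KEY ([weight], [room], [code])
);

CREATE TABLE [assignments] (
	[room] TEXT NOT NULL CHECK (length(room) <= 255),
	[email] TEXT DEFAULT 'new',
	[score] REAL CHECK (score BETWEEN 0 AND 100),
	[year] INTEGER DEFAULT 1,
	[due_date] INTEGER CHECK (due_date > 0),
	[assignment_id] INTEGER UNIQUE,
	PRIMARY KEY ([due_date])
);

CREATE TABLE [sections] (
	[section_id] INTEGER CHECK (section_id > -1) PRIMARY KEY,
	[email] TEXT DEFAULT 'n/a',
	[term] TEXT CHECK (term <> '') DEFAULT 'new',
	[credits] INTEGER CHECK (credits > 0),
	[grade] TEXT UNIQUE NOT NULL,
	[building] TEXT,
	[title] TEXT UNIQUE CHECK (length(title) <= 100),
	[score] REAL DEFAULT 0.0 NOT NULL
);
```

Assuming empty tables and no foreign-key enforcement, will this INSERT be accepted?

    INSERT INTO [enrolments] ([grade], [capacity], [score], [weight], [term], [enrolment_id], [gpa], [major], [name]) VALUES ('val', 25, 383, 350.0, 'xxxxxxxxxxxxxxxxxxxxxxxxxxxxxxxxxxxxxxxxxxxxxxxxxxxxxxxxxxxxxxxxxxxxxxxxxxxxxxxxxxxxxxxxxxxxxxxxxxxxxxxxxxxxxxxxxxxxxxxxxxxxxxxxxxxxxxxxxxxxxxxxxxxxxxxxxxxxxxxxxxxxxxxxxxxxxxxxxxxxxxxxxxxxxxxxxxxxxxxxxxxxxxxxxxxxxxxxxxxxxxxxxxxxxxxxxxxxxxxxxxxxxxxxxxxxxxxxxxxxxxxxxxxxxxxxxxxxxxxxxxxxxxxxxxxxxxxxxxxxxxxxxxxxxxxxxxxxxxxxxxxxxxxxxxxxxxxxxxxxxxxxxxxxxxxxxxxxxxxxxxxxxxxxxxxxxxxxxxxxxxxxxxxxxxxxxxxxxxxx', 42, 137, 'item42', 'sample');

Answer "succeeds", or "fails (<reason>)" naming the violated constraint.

fails (CHECK on term)

The value 'xxxxxxxxxxxxxxxxxxxxxxxxxxxxxxxxxxxxxxxxxxxxxxxxxxxxxxxxxxxxxxxxxxxxxxxxxxxxxxxxxxxxxxxxxxxxxxxxxxxxxxxxxxxxxxxxxxxxxxxxxxxxxxxxxxxxxxxxxxxxxxxxxxxxxxxxxxxxxxxxxxxxxxxxxxxxxxxxxxxxxxxxxxxxxxxxxxxxxxxxxxxxxxxxxxxxxxxxxxxxxxxxxxxxxxxxxxxxxxxxxxxxxxxxxxxxxxxxxxxxxxxxxxxxxxxxxxxxxxxxxxxxxxxxxxxxxxxxxxxxxxxxxxxxxxxxxxxxxxxxxxxxxxxxxxxxxxxxxxxxxxxxxxxxxxxxxxxxxxxxxxxxxxxxxxxxxxxxxxxxxxxxxxxxxxxxxxxxxxxx' for term violates CHECK (length(term) <= 50).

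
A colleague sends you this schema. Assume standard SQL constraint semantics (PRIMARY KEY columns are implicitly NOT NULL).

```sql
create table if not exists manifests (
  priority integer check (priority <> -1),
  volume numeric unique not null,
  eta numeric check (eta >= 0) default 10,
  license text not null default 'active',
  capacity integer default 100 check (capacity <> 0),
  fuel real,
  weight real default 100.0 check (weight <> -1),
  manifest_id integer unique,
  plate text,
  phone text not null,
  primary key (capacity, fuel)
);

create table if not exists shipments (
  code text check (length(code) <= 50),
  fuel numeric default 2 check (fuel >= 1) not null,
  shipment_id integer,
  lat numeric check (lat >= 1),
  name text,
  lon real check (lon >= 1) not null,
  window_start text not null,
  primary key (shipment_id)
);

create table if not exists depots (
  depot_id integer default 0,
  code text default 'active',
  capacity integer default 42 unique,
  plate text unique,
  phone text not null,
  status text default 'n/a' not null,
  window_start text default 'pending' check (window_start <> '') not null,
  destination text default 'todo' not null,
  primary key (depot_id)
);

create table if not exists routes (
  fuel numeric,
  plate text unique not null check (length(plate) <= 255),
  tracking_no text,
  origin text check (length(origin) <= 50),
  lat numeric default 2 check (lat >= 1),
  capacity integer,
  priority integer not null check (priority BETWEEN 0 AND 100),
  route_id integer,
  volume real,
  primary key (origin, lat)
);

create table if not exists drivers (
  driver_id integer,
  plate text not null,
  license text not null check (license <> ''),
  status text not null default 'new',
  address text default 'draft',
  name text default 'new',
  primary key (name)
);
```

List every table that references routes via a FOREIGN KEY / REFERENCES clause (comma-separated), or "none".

none

No REFERENCES clause anywhere in the schema names routes.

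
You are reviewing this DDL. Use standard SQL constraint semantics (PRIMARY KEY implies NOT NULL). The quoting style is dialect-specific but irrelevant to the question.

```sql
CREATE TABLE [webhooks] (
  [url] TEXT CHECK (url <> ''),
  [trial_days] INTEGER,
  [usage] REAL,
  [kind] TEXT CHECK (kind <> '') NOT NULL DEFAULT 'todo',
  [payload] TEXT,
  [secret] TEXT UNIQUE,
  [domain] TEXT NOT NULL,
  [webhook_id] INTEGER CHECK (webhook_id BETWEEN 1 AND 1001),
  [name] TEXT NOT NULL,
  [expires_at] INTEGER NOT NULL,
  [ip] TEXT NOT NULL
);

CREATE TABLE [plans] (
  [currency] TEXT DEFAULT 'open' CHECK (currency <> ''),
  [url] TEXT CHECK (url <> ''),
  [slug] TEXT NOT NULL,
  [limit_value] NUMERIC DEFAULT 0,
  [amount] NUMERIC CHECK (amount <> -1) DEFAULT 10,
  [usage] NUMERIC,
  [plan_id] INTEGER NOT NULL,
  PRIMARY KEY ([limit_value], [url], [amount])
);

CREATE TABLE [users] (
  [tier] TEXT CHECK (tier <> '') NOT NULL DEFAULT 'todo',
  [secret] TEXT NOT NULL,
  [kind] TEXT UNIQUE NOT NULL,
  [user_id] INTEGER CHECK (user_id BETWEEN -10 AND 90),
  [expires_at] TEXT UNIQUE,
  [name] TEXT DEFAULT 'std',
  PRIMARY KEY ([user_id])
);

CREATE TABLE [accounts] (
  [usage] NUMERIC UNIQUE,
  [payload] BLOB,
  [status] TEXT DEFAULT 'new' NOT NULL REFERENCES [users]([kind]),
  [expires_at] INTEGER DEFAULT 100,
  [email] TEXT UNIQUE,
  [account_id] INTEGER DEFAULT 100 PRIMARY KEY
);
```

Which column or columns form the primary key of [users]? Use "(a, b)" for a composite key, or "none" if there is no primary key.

user_id

user_id is declared PRIMARY KEY as a table-level PRIMARY KEY clause.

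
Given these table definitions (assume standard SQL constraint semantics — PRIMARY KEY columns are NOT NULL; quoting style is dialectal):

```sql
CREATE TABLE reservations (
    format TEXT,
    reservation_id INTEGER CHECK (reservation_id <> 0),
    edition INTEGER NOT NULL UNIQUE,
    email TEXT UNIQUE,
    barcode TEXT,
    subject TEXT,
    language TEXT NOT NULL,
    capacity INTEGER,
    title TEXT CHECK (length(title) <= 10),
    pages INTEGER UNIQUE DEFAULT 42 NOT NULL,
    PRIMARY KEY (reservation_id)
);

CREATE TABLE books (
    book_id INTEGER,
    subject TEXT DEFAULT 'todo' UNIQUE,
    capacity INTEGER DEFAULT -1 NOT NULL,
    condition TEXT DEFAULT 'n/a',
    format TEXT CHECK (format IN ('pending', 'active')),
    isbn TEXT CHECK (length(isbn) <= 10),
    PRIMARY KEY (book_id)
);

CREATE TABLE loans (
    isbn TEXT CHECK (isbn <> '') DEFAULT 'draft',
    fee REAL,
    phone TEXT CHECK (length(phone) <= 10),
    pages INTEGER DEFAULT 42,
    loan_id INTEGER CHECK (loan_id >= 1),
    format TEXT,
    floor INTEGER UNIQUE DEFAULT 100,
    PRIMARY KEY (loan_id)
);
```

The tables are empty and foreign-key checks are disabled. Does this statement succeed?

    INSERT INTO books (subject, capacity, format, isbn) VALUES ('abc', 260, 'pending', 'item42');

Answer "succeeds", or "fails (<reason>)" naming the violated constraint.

book_id is omitted from the column list and has no DEFAULT, so it would receive NULL.
But book_id is part of the PRIMARY KEY (implied NOT NULL).

fails (NOT NULL on book_id)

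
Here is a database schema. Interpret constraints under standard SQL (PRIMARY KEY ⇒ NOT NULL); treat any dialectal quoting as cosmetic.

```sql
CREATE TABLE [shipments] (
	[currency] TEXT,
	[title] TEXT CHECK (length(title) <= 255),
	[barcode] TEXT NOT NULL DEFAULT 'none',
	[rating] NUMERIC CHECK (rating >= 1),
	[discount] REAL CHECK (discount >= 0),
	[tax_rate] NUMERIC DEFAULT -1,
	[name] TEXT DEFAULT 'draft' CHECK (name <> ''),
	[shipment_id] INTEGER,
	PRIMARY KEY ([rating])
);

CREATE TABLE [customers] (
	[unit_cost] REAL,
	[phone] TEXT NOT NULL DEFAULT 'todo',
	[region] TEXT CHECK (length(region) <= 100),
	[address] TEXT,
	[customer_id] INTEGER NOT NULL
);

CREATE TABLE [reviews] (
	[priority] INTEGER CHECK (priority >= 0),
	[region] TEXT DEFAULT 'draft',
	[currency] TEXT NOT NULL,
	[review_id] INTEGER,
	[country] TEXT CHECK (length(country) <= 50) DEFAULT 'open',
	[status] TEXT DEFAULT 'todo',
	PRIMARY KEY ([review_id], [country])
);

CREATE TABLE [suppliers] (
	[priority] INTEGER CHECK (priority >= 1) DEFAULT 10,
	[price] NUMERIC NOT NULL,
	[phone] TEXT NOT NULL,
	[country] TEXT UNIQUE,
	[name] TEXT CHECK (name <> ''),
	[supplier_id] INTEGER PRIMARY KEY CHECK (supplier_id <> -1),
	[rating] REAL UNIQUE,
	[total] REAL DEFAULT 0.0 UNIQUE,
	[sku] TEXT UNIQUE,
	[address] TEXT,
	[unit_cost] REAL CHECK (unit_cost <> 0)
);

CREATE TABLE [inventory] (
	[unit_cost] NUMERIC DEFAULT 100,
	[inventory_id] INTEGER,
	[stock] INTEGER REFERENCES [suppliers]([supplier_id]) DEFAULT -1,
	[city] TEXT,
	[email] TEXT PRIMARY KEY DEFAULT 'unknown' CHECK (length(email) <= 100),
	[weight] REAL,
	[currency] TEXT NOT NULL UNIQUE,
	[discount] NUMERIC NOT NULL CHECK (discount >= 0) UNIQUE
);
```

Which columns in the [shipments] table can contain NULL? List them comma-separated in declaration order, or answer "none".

currency, title, discount, tax_rate, name, shipment_id

- currency: no NOT NULL constraint applies → nullable.
- title: CHECK does not forbid NULL (a CHECK constraint passes when its expression is NULL) → nullable.
- barcode: declared NOT NULL → not nullable.
- rating: part of the PRIMARY KEY, which implies NOT NULL → not nullable.
- discount: CHECK does not forbid NULL (a CHECK constraint passes when its expression is NULL) → nullable.
- tax_rate: DEFAULT only fills an omitted column; an explicit NULL is still allowed → nullable.
- name: CHECK does not forbid NULL (a CHECK constraint passes when its expression is NULL) → nullable.
- shipment_id: no NOT NULL constraint applies → nullable.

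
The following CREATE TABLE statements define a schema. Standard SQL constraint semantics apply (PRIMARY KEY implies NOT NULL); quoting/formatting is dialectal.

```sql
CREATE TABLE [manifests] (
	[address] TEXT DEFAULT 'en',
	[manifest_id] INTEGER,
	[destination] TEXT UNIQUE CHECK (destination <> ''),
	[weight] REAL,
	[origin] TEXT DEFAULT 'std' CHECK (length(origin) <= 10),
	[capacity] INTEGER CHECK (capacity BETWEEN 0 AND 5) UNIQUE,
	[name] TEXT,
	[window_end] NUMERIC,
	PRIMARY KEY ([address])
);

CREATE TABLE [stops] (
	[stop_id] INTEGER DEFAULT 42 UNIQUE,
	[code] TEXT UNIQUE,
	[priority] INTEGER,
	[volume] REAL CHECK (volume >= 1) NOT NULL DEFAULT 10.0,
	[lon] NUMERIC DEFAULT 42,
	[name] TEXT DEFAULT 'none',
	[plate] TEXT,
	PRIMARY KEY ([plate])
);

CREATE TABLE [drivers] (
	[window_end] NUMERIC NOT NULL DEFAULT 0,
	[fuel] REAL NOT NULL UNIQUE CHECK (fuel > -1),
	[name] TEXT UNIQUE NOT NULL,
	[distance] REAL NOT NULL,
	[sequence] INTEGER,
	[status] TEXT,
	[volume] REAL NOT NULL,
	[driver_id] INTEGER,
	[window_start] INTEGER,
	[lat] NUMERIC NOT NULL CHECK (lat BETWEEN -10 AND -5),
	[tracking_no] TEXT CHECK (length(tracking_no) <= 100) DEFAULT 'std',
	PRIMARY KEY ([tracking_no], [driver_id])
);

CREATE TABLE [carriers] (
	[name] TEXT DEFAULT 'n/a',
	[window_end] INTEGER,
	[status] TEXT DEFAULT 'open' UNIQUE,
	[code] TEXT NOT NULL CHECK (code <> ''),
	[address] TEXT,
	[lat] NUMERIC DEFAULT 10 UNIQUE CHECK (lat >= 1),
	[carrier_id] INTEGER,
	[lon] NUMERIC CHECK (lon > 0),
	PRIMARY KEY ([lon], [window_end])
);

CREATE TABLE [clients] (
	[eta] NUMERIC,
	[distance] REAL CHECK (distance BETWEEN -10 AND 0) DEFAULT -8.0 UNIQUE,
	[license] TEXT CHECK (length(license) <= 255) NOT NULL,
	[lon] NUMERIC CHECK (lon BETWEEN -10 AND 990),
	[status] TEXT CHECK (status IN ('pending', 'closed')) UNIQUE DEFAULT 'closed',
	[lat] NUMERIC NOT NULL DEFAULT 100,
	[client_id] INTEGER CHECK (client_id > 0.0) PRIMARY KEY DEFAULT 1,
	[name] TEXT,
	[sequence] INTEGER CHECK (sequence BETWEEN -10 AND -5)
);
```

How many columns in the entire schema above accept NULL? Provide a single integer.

manifests: 7 nullable (manifest_id, destination, weight, origin, capacity, name, window_end — PK (address) and explicit NOT NULL columns excluded).
stops: 5 nullable (stop_id, code, priority, lon, name — PK (plate) and explicit NOT NULL columns excluded).
drivers: 3 nullable (sequence, status, window_start — PK (tracking_no, driver_id) and explicit NOT NULL columns excluded).
carriers: 5 nullable (name, status, address, lat, carrier_id — PK (lon, window_end) and explicit NOT NULL columns excluded).
clients: 6 nullable (eta, distance, lon, status, name, sequence — PK (client_id) and explicit NOT NULL columns excluded).
Total: 7 + 5 + 3 + 5 + 6 = 26.

26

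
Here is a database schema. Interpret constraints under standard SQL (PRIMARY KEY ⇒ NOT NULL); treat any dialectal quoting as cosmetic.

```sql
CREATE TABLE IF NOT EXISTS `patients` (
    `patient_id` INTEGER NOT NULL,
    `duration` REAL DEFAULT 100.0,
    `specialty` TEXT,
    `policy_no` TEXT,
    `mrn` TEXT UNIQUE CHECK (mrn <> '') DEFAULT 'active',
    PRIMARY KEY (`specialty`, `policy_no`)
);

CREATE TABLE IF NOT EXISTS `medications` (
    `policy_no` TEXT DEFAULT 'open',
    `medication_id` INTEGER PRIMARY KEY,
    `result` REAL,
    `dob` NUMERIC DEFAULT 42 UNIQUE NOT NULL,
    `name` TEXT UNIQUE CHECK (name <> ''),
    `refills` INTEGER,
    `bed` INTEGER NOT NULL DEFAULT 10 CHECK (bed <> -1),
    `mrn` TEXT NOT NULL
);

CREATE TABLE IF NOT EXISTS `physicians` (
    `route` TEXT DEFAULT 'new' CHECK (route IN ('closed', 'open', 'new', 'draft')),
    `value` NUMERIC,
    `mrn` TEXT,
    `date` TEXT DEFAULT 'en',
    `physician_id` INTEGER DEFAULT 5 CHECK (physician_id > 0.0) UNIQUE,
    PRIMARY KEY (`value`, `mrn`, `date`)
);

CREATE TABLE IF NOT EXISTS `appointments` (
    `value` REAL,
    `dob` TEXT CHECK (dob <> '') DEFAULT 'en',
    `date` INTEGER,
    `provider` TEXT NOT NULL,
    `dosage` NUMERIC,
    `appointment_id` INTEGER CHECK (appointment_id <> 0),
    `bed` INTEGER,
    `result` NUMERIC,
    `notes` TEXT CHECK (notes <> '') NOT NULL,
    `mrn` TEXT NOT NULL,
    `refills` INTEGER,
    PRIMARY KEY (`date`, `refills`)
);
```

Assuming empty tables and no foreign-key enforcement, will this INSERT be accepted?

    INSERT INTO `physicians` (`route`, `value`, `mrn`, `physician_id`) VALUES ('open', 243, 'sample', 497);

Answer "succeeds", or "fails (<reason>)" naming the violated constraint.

NOT NULL columns: date defaults to 'en'; mrn is supplied; value is supplied.
CHECK constraints: 'open' satisfies (route IN ('closed', 'open', 'new', 'draft')); 497 satisfies (physician_id > 0.0).
No constraint is violated.

succeeds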